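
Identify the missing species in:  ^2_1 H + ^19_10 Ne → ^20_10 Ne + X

proton

Conserve mass number: 2 + 19 = 20 + A, so A = 1.
Conserve atomic number: 1 + 10 = 10 + Z, so Z = 1.
A = 1 and Z = 1 is ^1_1 H — a proton.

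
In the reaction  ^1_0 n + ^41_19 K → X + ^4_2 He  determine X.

Conserve mass number: 1 + 41 = A + 4, so A = 38.
Conserve atomic number: 0 + 19 = Z + 2, so Z = 17.
Z = 17 is chlorine, so the species is ^38_17 Cl.

Cl-38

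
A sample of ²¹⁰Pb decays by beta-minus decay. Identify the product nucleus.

Beta-minus decay: mass number changes by +0, atomic number by +1.
A: 210 = 210; Z: 82 + 1 = 83.
Z = 83 is bismuth, so the daughter is ²¹⁰Bi.

Bi-210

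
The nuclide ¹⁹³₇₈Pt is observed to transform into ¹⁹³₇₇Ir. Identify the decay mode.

beta-plus decay or electron capture

ΔA = 193 − 193 = 0; ΔZ = 77 − 78 = -1.
A is unchanged and Z drops by 1 — a proton has become a neutron (β⁺ emission or electron capture).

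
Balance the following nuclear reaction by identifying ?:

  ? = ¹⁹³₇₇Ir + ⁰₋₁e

Os-193

Conserve mass number: A = 193 + 0, so A = 193.
Conserve atomic number: Z = 77 − 1, so Z = 76.
Z = 76 is osmium, so the species is ¹⁹³₇₆Os.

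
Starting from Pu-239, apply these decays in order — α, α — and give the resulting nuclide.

Start: (A, Z) = (239, 94).
After α: (235, 92).
After α: (231, 90).
Z = 90 is thorium.

Th-231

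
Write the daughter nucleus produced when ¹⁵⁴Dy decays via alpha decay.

Gd-150

Alpha decay: mass number changes by -4, atomic number by -2.
A: 154 − 4 = 150; Z: 66 − 2 = 64.
Z = 64 is gadolinium, so the daughter is ¹⁵⁰Gd.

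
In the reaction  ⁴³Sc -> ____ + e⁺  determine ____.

Ca-43

Conserve mass number: 43 = A + 0, so A = 43.
Conserve atomic number: 21 = Z + 1, so Z = 20.
Z = 20 is calcium, so the species is ⁴³Ca.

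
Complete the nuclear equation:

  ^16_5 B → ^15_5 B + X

neutron

Conserve mass number: 16 = 15 + A, so A = 1.
Conserve atomic number: 5 = 5 + Z, so Z = 0.
A = 1 and Z = 0 is ^1_0 n — a neutron.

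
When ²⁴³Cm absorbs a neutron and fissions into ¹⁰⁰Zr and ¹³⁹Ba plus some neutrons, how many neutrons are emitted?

5

Conserve mass number: 244 = 100 + 139 + k, so k = 244 − 239 = 5.
Check atomic number: 96 = 40 + 56 + 0 = 96. ✓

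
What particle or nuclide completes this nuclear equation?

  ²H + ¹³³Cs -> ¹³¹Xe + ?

Conserve mass number: 2 + 133 = 131 + A, so A = 4.
Conserve atomic number: 1 + 55 = 54 + Z, so Z = 2.
A = 4 and Z = 2 is ⁴He — an alpha particle.

alpha particle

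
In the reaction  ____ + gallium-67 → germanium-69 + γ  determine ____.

Conserve mass number: A + 67 = 69 + 0, so A = 2.
Conserve atomic number: Z + 31 = 32 + 0, so Z = 1.
A = 2 and Z = 1 is hydrogen-2 — a deuteron.

deuteron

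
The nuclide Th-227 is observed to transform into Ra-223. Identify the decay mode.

ΔA = 223 − 227 = -4; ΔZ = 88 − 90 = -2.
A drops by 4 and Z drops by 2 — the signature of alpha emission.

alpha decay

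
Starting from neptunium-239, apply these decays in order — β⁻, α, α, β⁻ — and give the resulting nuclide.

Pa-231

Start: (A, Z) = (239, 93).
After β⁻: (239, 94).
After α: (235, 92).
After α: (231, 90).
After β⁻: (231, 91).
Z = 91 is protactinium.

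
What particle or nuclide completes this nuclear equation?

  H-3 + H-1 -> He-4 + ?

gamma ray

Conserve mass number: 3 + 1 = 4 + A, so A = 0.
Conserve atomic number: 1 + 1 = 2 + Z, so Z = 0.
A = 0 and Z = 0 is γ — a gamma ray.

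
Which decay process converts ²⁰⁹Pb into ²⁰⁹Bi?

ΔA = 209 − 209 = 0; ΔZ = 83 − 82 = +1.
A is unchanged and Z rises by 1 — a neutron has become a proton (β⁻ decay).

beta-minus decay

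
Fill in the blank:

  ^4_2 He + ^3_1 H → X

Conserve mass number: 4 + 3 = A, so A = 7.
Conserve atomic number: 2 + 1 = Z, so Z = 3.
Z = 3 is lithium, so the species is ^7_3 Li.

Li-7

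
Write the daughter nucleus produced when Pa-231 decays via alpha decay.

Alpha decay: mass number changes by -4, atomic number by -2.
A: 231 − 4 = 227; Z: 91 − 2 = 89.
Z = 89 is actinium, so the daughter is Ac-227.

Ac-227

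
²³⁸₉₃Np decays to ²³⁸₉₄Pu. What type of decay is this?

ΔA = 238 − 238 = 0; ΔZ = 94 − 93 = +1.
A is unchanged and Z rises by 1 — a neutron has become a proton (β⁻ decay).

beta-minus decay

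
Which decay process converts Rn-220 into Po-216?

alpha decay

ΔA = 216 − 220 = -4; ΔZ = 84 − 86 = -2.
A drops by 4 and Z drops by 2 — the signature of alpha emission.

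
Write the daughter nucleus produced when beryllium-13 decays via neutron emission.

Neutron emission: mass number changes by -1, atomic number by +0.
A: 13 − 1 = 12; Z: 4 = 4.
Z = 4 is beryllium, so the daughter is beryllium-12.

Be-12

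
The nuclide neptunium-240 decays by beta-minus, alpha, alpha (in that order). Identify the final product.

Th-232

Start: (A, Z) = (240, 93).
After β⁻: (240, 94).
After α: (236, 92).
After α: (232, 90).
Z = 90 is thorium.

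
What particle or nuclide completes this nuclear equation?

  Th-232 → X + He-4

Conserve mass number: 232 = A + 4, so A = 228.
Conserve atomic number: 90 = Z + 2, so Z = 88.
Z = 88 is radium, so the species is Ra-228.

Ra-228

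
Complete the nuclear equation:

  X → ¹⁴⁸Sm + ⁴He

Gd-152

Conserve mass number: A = 148 + 4, so A = 152.
Conserve atomic number: Z = 62 + 2, so Z = 64.
Z = 64 is gadolinium, so the species is ¹⁵²Gd.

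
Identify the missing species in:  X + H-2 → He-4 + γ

deuteron

Conserve mass number: A + 2 = 4 + 0, so A = 2.
Conserve atomic number: Z + 1 = 2 + 0, so Z = 1.
A = 2 and Z = 1 is H-2 — a deuteron.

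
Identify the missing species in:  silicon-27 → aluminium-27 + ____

Conserve mass number: 27 = 27 + A, so A = 0.
Conserve atomic number: 14 = 13 + Z, so Z = 1.
A = 0 and Z = 1 is e⁺ — a positron.

positron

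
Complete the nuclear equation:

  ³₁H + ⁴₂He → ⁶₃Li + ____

Conserve mass number: 3 + 4 = 6 + A, so A = 1.
Conserve atomic number: 1 + 2 = 3 + Z, so Z = 0.
A = 1 and Z = 0 is ¹₀n — a neutron.

neutron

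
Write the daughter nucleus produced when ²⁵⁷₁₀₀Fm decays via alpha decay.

Alpha decay: mass number changes by -4, atomic number by -2.
A: 257 − 4 = 253; Z: 100 − 2 = 98.
Z = 98 is californium, so the daughter is ²⁵³₉₈Cf.

Cf-253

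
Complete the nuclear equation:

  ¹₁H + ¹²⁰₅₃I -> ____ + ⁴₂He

Conserve mass number: 1 + 120 = A + 4, so A = 117.
Conserve atomic number: 1 + 53 = Z + 2, so Z = 52.
Z = 52 is tellurium, so the species is ¹¹⁷₅₂Te.

Te-117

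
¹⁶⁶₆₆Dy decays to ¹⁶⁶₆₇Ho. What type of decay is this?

ΔA = 166 − 166 = 0; ΔZ = 67 − 66 = +1.
A is unchanged and Z rises by 1 — a neutron has become a proton (β⁻ decay).

beta-minus decay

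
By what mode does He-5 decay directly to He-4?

neutron emission

ΔA = 4 − 5 = -1; ΔZ = 2 − 2 = +0.
A drops by 1 with Z unchanged — a neutron was emitted.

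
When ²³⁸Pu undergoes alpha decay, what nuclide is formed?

U-234

Alpha decay: mass number changes by -4, atomic number by -2.
A: 238 − 4 = 234; Z: 94 − 2 = 92.
Z = 92 is uranium, so the daughter is ²³⁴U.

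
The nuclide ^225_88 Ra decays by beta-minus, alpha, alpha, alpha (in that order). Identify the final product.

Start: (A, Z) = (225, 88).
After β⁻: (225, 89).
After α: (221, 87).
After α: (217, 85).
After α: (213, 83).
Z = 83 is bismuth.

Bi-213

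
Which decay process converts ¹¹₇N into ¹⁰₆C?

proton emission

ΔA = 10 − 11 = -1; ΔZ = 6 − 7 = -1.
A drops by 1 and Z drops by 1 — a proton was emitted.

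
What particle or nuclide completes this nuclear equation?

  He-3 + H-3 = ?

Li-6

Conserve mass number: 3 + 3 = A, so A = 6.
Conserve atomic number: 2 + 1 = Z, so Z = 3.
Z = 3 is lithium, so the species is Li-6.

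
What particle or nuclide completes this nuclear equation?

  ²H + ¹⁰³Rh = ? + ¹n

Conserve mass number: 2 + 103 = A + 1, so A = 104.
Conserve atomic number: 1 + 45 = Z + 0, so Z = 46.
Z = 46 is palladium, so the species is ¹⁰⁴Pd.

Pd-104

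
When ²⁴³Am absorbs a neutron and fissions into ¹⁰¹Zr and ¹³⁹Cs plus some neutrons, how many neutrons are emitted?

Conserve mass number: 244 = 101 + 139 + k, so k = 244 − 240 = 4.
Check atomic number: 95 = 40 + 55 + 0 = 95. ✓

4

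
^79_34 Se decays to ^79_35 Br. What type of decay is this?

ΔA = 79 − 79 = 0; ΔZ = 35 − 34 = +1.
A is unchanged and Z rises by 1 — a neutron has become a proton (β⁻ decay).

beta-minus decay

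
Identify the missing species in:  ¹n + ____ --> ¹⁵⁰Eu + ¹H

Conserve mass number: 1 + A = 150 + 1, so A = 150.
Conserve atomic number: 0 + Z = 63 + 1, so Z = 64.
Z = 64 is gadolinium, so the species is ¹⁵⁰Gd.

Gd-150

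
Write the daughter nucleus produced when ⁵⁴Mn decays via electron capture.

Electron capture: mass number changes by +0, atomic number by -1.
A: 54 = 54; Z: 25 − 1 = 24.
Z = 24 is chromium, so the daughter is ⁵⁴Cr.

Cr-54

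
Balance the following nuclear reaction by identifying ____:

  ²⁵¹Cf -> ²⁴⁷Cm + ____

Conserve mass number: 251 = 247 + A, so A = 4.
Conserve atomic number: 98 = 96 + Z, so Z = 2.
A = 4 and Z = 2 is ⁴He — an alpha particle.

alpha particle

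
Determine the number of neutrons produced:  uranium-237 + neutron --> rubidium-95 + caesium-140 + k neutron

Conserve mass number: 238 = 95 + 140 + k, so k = 238 − 235 = 3.
Check atomic number: 92 = 37 + 55 + 0 = 92. ✓

3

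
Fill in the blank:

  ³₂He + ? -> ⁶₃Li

Conserve mass number: 3 + A = 6, so A = 3.
Conserve atomic number: 2 + Z = 3, so Z = 1.
A = 3 and Z = 1 is ³₁H — a triton.

triton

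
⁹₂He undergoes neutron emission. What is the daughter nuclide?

He-8

Neutron emission: mass number changes by -1, atomic number by +0.
A: 9 − 1 = 8; Z: 2 = 2.
Z = 2 is helium, so the daughter is ⁸₂He.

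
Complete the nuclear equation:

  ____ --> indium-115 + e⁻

Cd-115

Conserve mass number: A = 115 + 0, so A = 115.
Conserve atomic number: Z = 49 − 1, so Z = 48.
Z = 48 is cadmium, so the species is cadmium-115.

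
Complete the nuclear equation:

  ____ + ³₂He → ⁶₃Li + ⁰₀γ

triton

Conserve mass number: A + 3 = 6 + 0, so A = 3.
Conserve atomic number: Z + 2 = 3 + 0, so Z = 1.
A = 3 and Z = 1 is ³₁H — a triton.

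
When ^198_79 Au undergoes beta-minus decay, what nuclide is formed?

Hg-198

Beta-minus decay: mass number changes by +0, atomic number by +1.
A: 198 = 198; Z: 79 + 1 = 80.
Z = 80 is mercury, so the daughter is ^198_80 Hg.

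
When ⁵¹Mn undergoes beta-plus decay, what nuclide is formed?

Beta-plus decay: mass number changes by +0, atomic number by -1.
A: 51 = 51; Z: 25 − 1 = 24.
Z = 24 is chromium, so the daughter is ⁵¹Cr.

Cr-51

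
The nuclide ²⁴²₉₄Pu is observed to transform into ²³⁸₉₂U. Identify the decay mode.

ΔA = 238 − 242 = -4; ΔZ = 92 − 94 = -2.
A drops by 4 and Z drops by 2 — the signature of alpha emission.

alpha decay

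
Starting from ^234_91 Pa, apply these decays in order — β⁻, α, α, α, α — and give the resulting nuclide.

Start: (A, Z) = (234, 91).
After β⁻: (234, 92).
After α: (230, 90).
After α: (226, 88).
After α: (222, 86).
After α: (218, 84).
Z = 84 is polonium.

Po-218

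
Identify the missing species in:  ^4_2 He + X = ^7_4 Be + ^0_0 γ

Conserve mass number: 4 + A = 7 + 0, so A = 3.
Conserve atomic number: 2 + Z = 4 + 0, so Z = 2.
Z = 2 is helium, so the species is ^3_2 He.

He-3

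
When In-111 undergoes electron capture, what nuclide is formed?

Cd-111

Electron capture: mass number changes by +0, atomic number by -1.
A: 111 = 111; Z: 49 − 1 = 48.
Z = 48 is cadmium, so the daughter is Cd-111.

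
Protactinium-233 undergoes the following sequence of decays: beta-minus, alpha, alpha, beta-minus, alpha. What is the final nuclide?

Start: (A, Z) = (233, 91).
After β⁻: (233, 92).
After α: (229, 90).
After α: (225, 88).
After β⁻: (225, 89).
After α: (221, 87).
Z = 87 is francium.

Fr-221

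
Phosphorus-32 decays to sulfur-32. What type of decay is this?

ΔA = 32 − 32 = 0; ΔZ = 16 − 15 = +1.
A is unchanged and Z rises by 1 — a neutron has become a proton (β⁻ decay).

beta-minus decay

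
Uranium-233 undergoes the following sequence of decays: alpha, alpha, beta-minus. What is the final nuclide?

Start: (A, Z) = (233, 92).
After α: (229, 90).
After α: (225, 88).
After β⁻: (225, 89).
Z = 89 is actinium.

Ac-225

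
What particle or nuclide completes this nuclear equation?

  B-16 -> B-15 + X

Conserve mass number: 16 = 15 + A, so A = 1.
Conserve atomic number: 5 = 5 + Z, so Z = 0.
A = 1 and Z = 0 is n — a neutron.

neutron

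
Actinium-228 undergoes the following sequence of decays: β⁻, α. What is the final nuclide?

Ra-224

Start: (A, Z) = (228, 89).
After β⁻: (228, 90).
After α: (224, 88).
Z = 88 is radium.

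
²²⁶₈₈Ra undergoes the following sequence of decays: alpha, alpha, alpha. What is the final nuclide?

Pb-214

Start: (A, Z) = (226, 88).
After α: (222, 86).
After α: (218, 84).
After α: (214, 82).
Z = 82 is lead.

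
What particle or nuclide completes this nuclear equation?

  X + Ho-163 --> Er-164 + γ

Conserve mass number: A + 163 = 164 + 0, so A = 1.
Conserve atomic number: Z + 67 = 68 + 0, so Z = 1.
A = 1 and Z = 1 is H-1 — a proton.

proton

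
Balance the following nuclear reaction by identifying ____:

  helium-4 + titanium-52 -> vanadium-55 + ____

proton

Conserve mass number: 4 + 52 = 55 + A, so A = 1.
Conserve atomic number: 2 + 22 = 23 + Z, so Z = 1.
A = 1 and Z = 1 is hydrogen-1 — a proton.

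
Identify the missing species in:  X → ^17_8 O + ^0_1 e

Conserve mass number: A = 17 + 0, so A = 17.
Conserve atomic number: Z = 8 + 1, so Z = 9.
Z = 9 is fluorine, so the species is ^17_9 F.

F-17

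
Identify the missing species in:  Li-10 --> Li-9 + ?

neutron

Conserve mass number: 10 = 9 + A, so A = 1.
Conserve atomic number: 3 = 3 + Z, so Z = 0.
A = 1 and Z = 0 is n — a neutron.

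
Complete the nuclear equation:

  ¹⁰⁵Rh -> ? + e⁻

Conserve mass number: 105 = A + 0, so A = 105.
Conserve atomic number: 45 = Z − 1, so Z = 46.
Z = 46 is palladium, so the species is ¹⁰⁵Pd.

Pd-105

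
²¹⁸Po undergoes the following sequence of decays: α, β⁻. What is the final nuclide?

Start: (A, Z) = (218, 84).
After α: (214, 82).
After β⁻: (214, 83).
Z = 83 is bismuth.

Bi-214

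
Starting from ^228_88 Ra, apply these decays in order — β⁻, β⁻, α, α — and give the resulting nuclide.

Start: (A, Z) = (228, 88).
After β⁻: (228, 89).
After β⁻: (228, 90).
After α: (224, 88).
After α: (220, 86).
Z = 86 is radon.

Rn-220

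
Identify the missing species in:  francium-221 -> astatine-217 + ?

alpha particle

Conserve mass number: 221 = 217 + A, so A = 4.
Conserve atomic number: 87 = 85 + Z, so Z = 2.
A = 4 and Z = 2 is helium-4 — an alpha particle.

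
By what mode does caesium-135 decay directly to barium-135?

beta-minus decay

ΔA = 135 − 135 = 0; ΔZ = 56 − 55 = +1.
A is unchanged and Z rises by 1 — a neutron has become a proton (β⁻ decay).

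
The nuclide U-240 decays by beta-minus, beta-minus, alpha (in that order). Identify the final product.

Start: (A, Z) = (240, 92).
After β⁻: (240, 93).
After β⁻: (240, 94).
After α: (236, 92).
Z = 92 is uranium.

U-236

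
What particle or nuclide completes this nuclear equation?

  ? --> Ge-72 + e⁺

As-72

Conserve mass number: A = 72 + 0, so A = 72.
Conserve atomic number: Z = 32 + 1, so Z = 33.
Z = 33 is arsenic, so the species is As-72.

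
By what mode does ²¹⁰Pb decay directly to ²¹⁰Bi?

ΔA = 210 − 210 = 0; ΔZ = 83 − 82 = +1.
A is unchanged and Z rises by 1 — a neutron has become a proton (β⁻ decay).

beta-minus decay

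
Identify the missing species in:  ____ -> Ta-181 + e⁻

Conserve mass number: A = 181 + 0, so A = 181.
Conserve atomic number: Z = 73 − 1, so Z = 72.
Z = 72 is hafnium, so the species is Hf-181.

Hf-181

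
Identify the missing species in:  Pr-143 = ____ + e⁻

Conserve mass number: 143 = A + 0, so A = 143.
Conserve atomic number: 59 = Z − 1, so Z = 60.
Z = 60 is neodymium, so the species is Nd-143.

Nd-143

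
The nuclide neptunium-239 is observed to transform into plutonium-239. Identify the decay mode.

beta-minus decay

ΔA = 239 − 239 = 0; ΔZ = 94 − 93 = +1.
A is unchanged and Z rises by 1 — a neutron has become a proton (β⁻ decay).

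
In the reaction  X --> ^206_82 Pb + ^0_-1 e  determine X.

Conserve mass number: A = 206 + 0, so A = 206.
Conserve atomic number: Z = 82 − 1, so Z = 81.
Z = 81 is thallium, so the species is ^206_81 Tl.

Tl-206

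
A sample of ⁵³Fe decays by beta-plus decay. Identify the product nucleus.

Mn-53

Beta-plus decay: mass number changes by +0, atomic number by -1.
A: 53 = 53; Z: 26 − 1 = 25.
Z = 25 is manganese, so the daughter is ⁵³Mn.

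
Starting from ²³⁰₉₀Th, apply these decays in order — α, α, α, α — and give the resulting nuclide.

Pb-214

Start: (A, Z) = (230, 90).
After α: (226, 88).
After α: (222, 86).
After α: (218, 84).
After α: (214, 82).
Z = 82 is lead.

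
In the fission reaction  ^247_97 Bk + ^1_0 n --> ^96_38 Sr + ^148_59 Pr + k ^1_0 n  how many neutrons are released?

Conserve mass number: 248 = 96 + 148 + k, so k = 248 − 244 = 4.
Check atomic number: 97 = 38 + 59 + 0 = 97. ✓

4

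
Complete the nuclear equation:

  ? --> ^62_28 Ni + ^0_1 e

Conserve mass number: A = 62 + 0, so A = 62.
Conserve atomic number: Z = 28 + 1, so Z = 29.
Z = 29 is copper, so the species is ^62_29 Cu.

Cu-62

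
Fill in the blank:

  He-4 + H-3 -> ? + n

Conserve mass number: 4 + 3 = A + 1, so A = 6.
Conserve atomic number: 2 + 1 = Z + 0, so Z = 3.
Z = 3 is lithium, so the species is Li-6.

Li-6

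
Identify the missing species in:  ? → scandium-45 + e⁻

Ca-45

Conserve mass number: A = 45 + 0, so A = 45.
Conserve atomic number: Z = 21 − 1, so Z = 20.
Z = 20 is calcium, so the species is calcium-45.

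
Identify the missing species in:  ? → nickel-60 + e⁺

Cu-60

Conserve mass number: A = 60 + 0, so A = 60.
Conserve atomic number: Z = 28 + 1, so Z = 29.
Z = 29 is copper, so the species is copper-60.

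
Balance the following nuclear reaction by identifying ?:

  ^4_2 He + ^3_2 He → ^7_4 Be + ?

Conserve mass number: 4 + 3 = 7 + A, so A = 0.
Conserve atomic number: 2 + 2 = 4 + Z, so Z = 0.
A = 0 and Z = 0 is ^0_0 γ — a gamma ray.

gamma ray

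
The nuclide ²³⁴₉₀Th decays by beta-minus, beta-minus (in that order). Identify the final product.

U-234

Start: (A, Z) = (234, 90).
After β⁻: (234, 91).
After β⁻: (234, 92).
Z = 92 is uranium.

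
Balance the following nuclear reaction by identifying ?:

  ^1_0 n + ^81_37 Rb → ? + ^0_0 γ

Conserve mass number: 1 + 81 = A + 0, so A = 82.
Conserve atomic number: 0 + 37 = Z + 0, so Z = 37.
Z = 37 is rubidium, so the species is ^82_37 Rb.

Rb-82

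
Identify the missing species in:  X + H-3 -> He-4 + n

Conserve mass number: A + 3 = 4 + 1, so A = 2.
Conserve atomic number: Z + 1 = 2 + 0, so Z = 1.
A = 2 and Z = 1 is H-2 — a deuteron.

deuteron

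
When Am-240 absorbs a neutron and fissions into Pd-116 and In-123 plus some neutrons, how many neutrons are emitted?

2

Conserve mass number: 241 = 116 + 123 + k, so k = 241 − 239 = 2.
Check atomic number: 95 = 46 + 49 + 0 = 95. ✓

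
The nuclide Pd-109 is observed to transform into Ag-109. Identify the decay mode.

beta-minus decay

ΔA = 109 − 109 = 0; ΔZ = 47 − 46 = +1.
A is unchanged and Z rises by 1 — a neutron has become a proton (β⁻ decay).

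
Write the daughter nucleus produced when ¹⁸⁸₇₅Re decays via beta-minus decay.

Beta-minus decay: mass number changes by +0, atomic number by +1.
A: 188 = 188; Z: 75 + 1 = 76.
Z = 76 is osmium, so the daughter is ¹⁸⁸₇₆Os.

Os-188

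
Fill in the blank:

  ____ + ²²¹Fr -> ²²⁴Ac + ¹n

alpha particle

Conserve mass number: A + 221 = 224 + 1, so A = 4.
Conserve atomic number: Z + 87 = 89 + 0, so Z = 2.
A = 4 and Z = 2 is ⁴He — an alpha particle.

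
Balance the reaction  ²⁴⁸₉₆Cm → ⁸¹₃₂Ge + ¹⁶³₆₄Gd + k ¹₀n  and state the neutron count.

4

Conserve mass number: 248 = 81 + 163 + k, so k = 248 − 244 = 4.
Check atomic number: 96 = 32 + 64 + 0 = 96. ✓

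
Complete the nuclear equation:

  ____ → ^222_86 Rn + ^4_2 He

Conserve mass number: A = 222 + 4, so A = 226.
Conserve atomic number: Z = 86 + 2, so Z = 88.
Z = 88 is radium, so the species is ^226_88 Ra.

Ra-226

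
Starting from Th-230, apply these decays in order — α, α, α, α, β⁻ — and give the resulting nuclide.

Bi-214

Start: (A, Z) = (230, 90).
After α: (226, 88).
After α: (222, 86).
After α: (218, 84).
After α: (214, 82).
After β⁻: (214, 83).
Z = 83 is bismuth.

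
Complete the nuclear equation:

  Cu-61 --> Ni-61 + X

Conserve mass number: 61 = 61 + A, so A = 0.
Conserve atomic number: 29 = 28 + Z, so Z = 1.
A = 0 and Z = 1 is e⁺ — a positron.

positron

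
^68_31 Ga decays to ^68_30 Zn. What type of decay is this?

ΔA = 68 − 68 = 0; ΔZ = 30 − 31 = -1.
A is unchanged and Z drops by 1 — a proton has become a neutron (β⁺ emission or electron capture).

beta-plus decay or electron capture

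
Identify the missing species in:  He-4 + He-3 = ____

Be-7

Conserve mass number: 4 + 3 = A, so A = 7.
Conserve atomic number: 2 + 2 = Z, so Z = 4.
Z = 4 is beryllium, so the species is Be-7.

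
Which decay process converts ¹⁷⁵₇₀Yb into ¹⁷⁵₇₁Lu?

ΔA = 175 − 175 = 0; ΔZ = 71 − 70 = +1.
A is unchanged and Z rises by 1 — a neutron has become a proton (β⁻ decay).

beta-minus decay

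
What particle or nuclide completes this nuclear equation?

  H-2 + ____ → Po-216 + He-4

Conserve mass number: 2 + A = 216 + 4, so A = 218.
Conserve atomic number: 1 + Z = 84 + 2, so Z = 85.
Z = 85 is astatine, so the species is At-218.

At-218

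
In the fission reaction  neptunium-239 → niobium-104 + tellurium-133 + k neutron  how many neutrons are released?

2

Conserve mass number: 239 = 104 + 133 + k, so k = 239 − 237 = 2.
Check atomic number: 93 = 41 + 52 + 0 = 93. ✓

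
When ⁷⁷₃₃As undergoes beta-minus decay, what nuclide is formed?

Se-77

Beta-minus decay: mass number changes by +0, atomic number by +1.
A: 77 = 77; Z: 33 + 1 = 34.
Z = 34 is selenium, so the daughter is ⁷⁷₃₄Se.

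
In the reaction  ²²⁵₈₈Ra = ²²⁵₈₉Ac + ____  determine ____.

beta-minus particle

Conserve mass number: 225 = 225 + A, so A = 0.
Conserve atomic number: 88 = 89 + Z, so Z = -1.
A = 0 and Z = -1 is ⁰₋₁e — a beta-minus particle.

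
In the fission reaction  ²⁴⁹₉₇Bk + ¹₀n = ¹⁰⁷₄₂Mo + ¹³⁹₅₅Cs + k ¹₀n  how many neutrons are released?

Conserve mass number: 250 = 107 + 139 + k, so k = 250 − 246 = 4.
Check atomic number: 97 = 42 + 55 + 0 = 97. ✓

4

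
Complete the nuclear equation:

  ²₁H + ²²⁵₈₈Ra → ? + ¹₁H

Conserve mass number: 2 + 225 = A + 1, so A = 226.
Conserve atomic number: 1 + 88 = Z + 1, so Z = 88.
Z = 88 is radium, so the species is ²²⁶₈₈Ra.

Ra-226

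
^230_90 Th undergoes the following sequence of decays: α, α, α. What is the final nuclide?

Start: (A, Z) = (230, 90).
After α: (226, 88).
After α: (222, 86).
After α: (218, 84).
Z = 84 is polonium.

Po-218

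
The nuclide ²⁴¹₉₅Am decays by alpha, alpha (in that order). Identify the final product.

Pa-233

Start: (A, Z) = (241, 95).
After α: (237, 93).
After α: (233, 91).
Z = 91 is protactinium.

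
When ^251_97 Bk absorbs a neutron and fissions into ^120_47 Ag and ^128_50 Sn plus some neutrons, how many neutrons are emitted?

Conserve mass number: 252 = 120 + 128 + k, so k = 252 − 248 = 4.
Check atomic number: 97 = 47 + 50 + 0 = 97. ✓

4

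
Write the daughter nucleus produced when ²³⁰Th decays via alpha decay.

Alpha decay: mass number changes by -4, atomic number by -2.
A: 230 − 4 = 226; Z: 90 − 2 = 88.
Z = 88 is radium, so the daughter is ²²⁶Ra.

Ra-226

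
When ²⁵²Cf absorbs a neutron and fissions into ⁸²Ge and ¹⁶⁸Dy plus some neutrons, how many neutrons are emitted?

3

Conserve mass number: 253 = 82 + 168 + k, so k = 253 − 250 = 3.
Check atomic number: 98 = 32 + 66 + 0 = 98. ✓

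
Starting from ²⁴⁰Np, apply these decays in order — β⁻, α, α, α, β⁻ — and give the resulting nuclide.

Ac-228

Start: (A, Z) = (240, 93).
After β⁻: (240, 94).
After α: (236, 92).
After α: (232, 90).
After α: (228, 88).
After β⁻: (228, 89).
Z = 89 is actinium.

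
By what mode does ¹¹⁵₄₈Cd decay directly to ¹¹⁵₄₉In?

beta-minus decay

ΔA = 115 − 115 = 0; ΔZ = 49 − 48 = +1.
A is unchanged and Z rises by 1 — a neutron has become a proton (β⁻ decay).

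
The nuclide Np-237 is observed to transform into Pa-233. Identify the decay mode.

alpha decay

ΔA = 233 − 237 = -4; ΔZ = 91 − 93 = -2.
A drops by 4 and Z drops by 2 — the signature of alpha emission.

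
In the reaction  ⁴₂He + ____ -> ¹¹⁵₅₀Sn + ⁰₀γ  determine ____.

Cd-111

Conserve mass number: 4 + A = 115 + 0, so A = 111.
Conserve atomic number: 2 + Z = 50 + 0, so Z = 48.
Z = 48 is cadmium, so the species is ¹¹¹₄₈Cd.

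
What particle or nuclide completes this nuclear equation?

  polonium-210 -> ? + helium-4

Pb-206

Conserve mass number: 210 = A + 4, so A = 206.
Conserve atomic number: 84 = Z + 2, so Z = 82.
Z = 82 is lead, so the species is lead-206.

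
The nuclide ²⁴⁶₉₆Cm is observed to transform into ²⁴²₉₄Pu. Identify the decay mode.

alpha decay

ΔA = 242 − 246 = -4; ΔZ = 94 − 96 = -2.
A drops by 4 and Z drops by 2 — the signature of alpha emission.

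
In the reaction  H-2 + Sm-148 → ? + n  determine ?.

Conserve mass number: 2 + 148 = A + 1, so A = 149.
Conserve atomic number: 1 + 62 = Z + 0, so Z = 63.
Z = 63 is europium, so the species is Eu-149.

Eu-149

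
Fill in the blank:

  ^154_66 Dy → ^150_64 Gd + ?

alpha particle

Conserve mass number: 154 = 150 + A, so A = 4.
Conserve atomic number: 66 = 64 + Z, so Z = 2.
A = 4 and Z = 2 is ^4_2 He — an alpha particle.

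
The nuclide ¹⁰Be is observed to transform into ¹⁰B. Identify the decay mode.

beta-minus decay

ΔA = 10 − 10 = 0; ΔZ = 5 − 4 = +1.
A is unchanged and Z rises by 1 — a neutron has become a proton (β⁻ decay).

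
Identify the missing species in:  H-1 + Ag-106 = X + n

Conserve mass number: 1 + 106 = A + 1, so A = 106.
Conserve atomic number: 1 + 47 = Z + 0, so Z = 48.
Z = 48 is cadmium, so the species is Cd-106.

Cd-106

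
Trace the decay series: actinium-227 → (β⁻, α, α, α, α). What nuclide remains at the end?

Pb-211

Start: (A, Z) = (227, 89).
After β⁻: (227, 90).
After α: (223, 88).
After α: (219, 86).
After α: (215, 84).
After α: (211, 82).
Z = 82 is lead.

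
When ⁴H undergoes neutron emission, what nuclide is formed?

H-3

Neutron emission: mass number changes by -1, atomic number by +0.
A: 4 − 1 = 3; Z: 1 = 1.
Z = 1 is hydrogen, so the daughter is ³H.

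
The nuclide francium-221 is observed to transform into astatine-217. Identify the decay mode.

ΔA = 217 − 221 = -4; ΔZ = 85 − 87 = -2.
A drops by 4 and Z drops by 2 — the signature of alpha emission.

alpha decay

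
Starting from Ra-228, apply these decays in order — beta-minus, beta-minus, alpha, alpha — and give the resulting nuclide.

Rn-220

Start: (A, Z) = (228, 88).
After β⁻: (228, 89).
After β⁻: (228, 90).
After α: (224, 88).
After α: (220, 86).
Z = 86 is radon.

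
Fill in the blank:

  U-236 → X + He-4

Conserve mass number: 236 = A + 4, so A = 232.
Conserve atomic number: 92 = Z + 2, so Z = 90.
Z = 90 is thorium, so the species is Th-232.

Th-232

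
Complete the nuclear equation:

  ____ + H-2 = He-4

deuteron

Conserve mass number: A + 2 = 4, so A = 2.
Conserve atomic number: Z + 1 = 2, so Z = 1.
A = 2 and Z = 1 is H-2 — a deuteron.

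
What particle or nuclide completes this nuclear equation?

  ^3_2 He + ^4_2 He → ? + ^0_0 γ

Be-7

Conserve mass number: 3 + 4 = A + 0, so A = 7.
Conserve atomic number: 2 + 2 = Z + 0, so Z = 4.
Z = 4 is beryllium, so the species is ^7_4 Be.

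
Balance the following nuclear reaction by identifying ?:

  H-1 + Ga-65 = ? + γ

Ge-66

Conserve mass number: 1 + 65 = A + 0, so A = 66.
Conserve atomic number: 1 + 31 = Z + 0, so Z = 32.
Z = 32 is germanium, so the species is Ge-66.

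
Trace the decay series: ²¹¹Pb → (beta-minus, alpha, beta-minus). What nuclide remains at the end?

Start: (A, Z) = (211, 82).
After β⁻: (211, 83).
After α: (207, 81).
After β⁻: (207, 82).
Z = 82 is lead.

Pb-207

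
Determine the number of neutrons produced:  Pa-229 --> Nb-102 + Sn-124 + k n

3

Conserve mass number: 229 = 102 + 124 + k, so k = 229 − 226 = 3.
Check atomic number: 91 = 41 + 50 + 0 = 91. ✓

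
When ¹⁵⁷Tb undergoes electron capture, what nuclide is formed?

Electron capture: mass number changes by +0, atomic number by -1.
A: 157 = 157; Z: 65 − 1 = 64.
Z = 64 is gadolinium, so the daughter is ¹⁵⁷Gd.

Gd-157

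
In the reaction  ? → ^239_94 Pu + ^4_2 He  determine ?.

Conserve mass number: A = 239 + 4, so A = 243.
Conserve atomic number: Z = 94 + 2, so Z = 96.
Z = 96 is curium, so the species is ^243_96 Cm.

Cm-243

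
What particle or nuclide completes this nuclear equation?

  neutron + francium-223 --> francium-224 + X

Conserve mass number: 1 + 223 = 224 + A, so A = 0.
Conserve atomic number: 0 + 87 = 87 + Z, so Z = 0.
A = 0 and Z = 0 is γ — a gamma ray.

gamma ray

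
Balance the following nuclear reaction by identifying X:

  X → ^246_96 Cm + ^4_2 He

Conserve mass number: A = 246 + 4, so A = 250.
Conserve atomic number: Z = 96 + 2, so Z = 98.
Z = 98 is californium, so the species is ^250_98 Cf.

Cf-250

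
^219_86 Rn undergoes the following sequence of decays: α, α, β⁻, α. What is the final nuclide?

Start: (A, Z) = (219, 86).
After α: (215, 84).
After α: (211, 82).
After β⁻: (211, 83).
After α: (207, 81).
Z = 81 is thallium.

Tl-207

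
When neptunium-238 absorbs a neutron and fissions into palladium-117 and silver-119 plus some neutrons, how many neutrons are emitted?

3

Conserve mass number: 239 = 117 + 119 + k, so k = 239 − 236 = 3.
Check atomic number: 93 = 46 + 47 + 0 = 93. ✓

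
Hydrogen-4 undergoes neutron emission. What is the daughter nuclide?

Neutron emission: mass number changes by -1, atomic number by +0.
A: 4 − 1 = 3; Z: 1 = 1.
Z = 1 is hydrogen, so the daughter is hydrogen-3.

H-3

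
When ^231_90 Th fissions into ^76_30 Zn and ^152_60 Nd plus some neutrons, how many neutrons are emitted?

3

Conserve mass number: 231 = 76 + 152 + k, so k = 231 − 228 = 3.
Check atomic number: 90 = 30 + 60 + 0 = 90. ✓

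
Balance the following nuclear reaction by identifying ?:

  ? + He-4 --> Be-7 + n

alpha particle

Conserve mass number: A + 4 = 7 + 1, so A = 4.
Conserve atomic number: Z + 2 = 4 + 0, so Z = 2.
A = 4 and Z = 2 is He-4 — an alpha particle.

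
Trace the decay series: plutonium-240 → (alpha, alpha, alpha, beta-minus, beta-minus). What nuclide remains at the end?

Start: (A, Z) = (240, 94).
After α: (236, 92).
After α: (232, 90).
After α: (228, 88).
After β⁻: (228, 89).
After β⁻: (228, 90).
Z = 90 is thorium.

Th-228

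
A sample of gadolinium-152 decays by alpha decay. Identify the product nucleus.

Alpha decay: mass number changes by -4, atomic number by -2.
A: 152 − 4 = 148; Z: 64 − 2 = 62.
Z = 62 is samarium, so the daughter is samarium-148.

Sm-148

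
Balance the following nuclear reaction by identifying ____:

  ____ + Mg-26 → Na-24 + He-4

deuteron

Conserve mass number: A + 26 = 24 + 4, so A = 2.
Conserve atomic number: Z + 12 = 11 + 2, so Z = 1.
A = 2 and Z = 1 is H-2 — a deuteron.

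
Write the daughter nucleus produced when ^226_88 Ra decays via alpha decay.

Alpha decay: mass number changes by -4, atomic number by -2.
A: 226 − 4 = 222; Z: 88 − 2 = 86.
Z = 86 is radon, so the daughter is ^222_86 Rn.

Rn-222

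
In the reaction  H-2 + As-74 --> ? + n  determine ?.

Conserve mass number: 2 + 74 = A + 1, so A = 75.
Conserve atomic number: 1 + 33 = Z + 0, so Z = 34.
Z = 34 is selenium, so the species is Se-75.

Se-75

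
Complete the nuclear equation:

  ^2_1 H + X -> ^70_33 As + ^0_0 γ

Conserve mass number: 2 + A = 70 + 0, so A = 68.
Conserve atomic number: 1 + Z = 33 + 0, so Z = 32.
Z = 32 is germanium, so the species is ^68_32 Ge.

Ge-68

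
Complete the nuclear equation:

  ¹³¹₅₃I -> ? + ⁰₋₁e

Conserve mass number: 131 = A + 0, so A = 131.
Conserve atomic number: 53 = Z − 1, so Z = 54.
Z = 54 is xenon, so the species is ¹³¹₅₄Xe.

Xe-131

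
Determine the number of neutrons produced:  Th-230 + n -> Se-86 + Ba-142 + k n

Conserve mass number: 231 = 86 + 142 + k, so k = 231 − 228 = 3.
Check atomic number: 90 = 34 + 56 + 0 = 90. ✓

3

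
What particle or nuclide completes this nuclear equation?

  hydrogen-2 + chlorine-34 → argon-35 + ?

neutron

Conserve mass number: 2 + 34 = 35 + A, so A = 1.
Conserve atomic number: 1 + 17 = 18 + Z, so Z = 0.
A = 1 and Z = 0 is neutron — a neutron.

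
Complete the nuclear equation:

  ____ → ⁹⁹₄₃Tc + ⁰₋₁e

Mo-99

Conserve mass number: A = 99 + 0, so A = 99.
Conserve atomic number: Z = 43 − 1, so Z = 42.
Z = 42 is molybdenum, so the species is ⁹⁹₄₂Mo.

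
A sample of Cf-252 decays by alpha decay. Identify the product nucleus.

Cm-248

Alpha decay: mass number changes by -4, atomic number by -2.
A: 252 − 4 = 248; Z: 98 − 2 = 96.
Z = 96 is curium, so the daughter is Cm-248.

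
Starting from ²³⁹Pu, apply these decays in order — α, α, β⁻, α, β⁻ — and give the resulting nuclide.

Th-227

Start: (A, Z) = (239, 94).
After α: (235, 92).
After α: (231, 90).
After β⁻: (231, 91).
After α: (227, 89).
After β⁻: (227, 90).
Z = 90 is thorium.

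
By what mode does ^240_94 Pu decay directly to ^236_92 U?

ΔA = 236 − 240 = -4; ΔZ = 92 − 94 = -2.
A drops by 4 and Z drops by 2 — the signature of alpha emission.

alpha decay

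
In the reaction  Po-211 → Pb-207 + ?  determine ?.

Conserve mass number: 211 = 207 + A, so A = 4.
Conserve atomic number: 84 = 82 + Z, so Z = 2.
A = 4 and Z = 2 is He-4 — an alpha particle.

alpha particle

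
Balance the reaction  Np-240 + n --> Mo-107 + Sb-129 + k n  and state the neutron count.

5

Conserve mass number: 241 = 107 + 129 + k, so k = 241 − 236 = 5.
Check atomic number: 93 = 42 + 51 + 0 = 93. ✓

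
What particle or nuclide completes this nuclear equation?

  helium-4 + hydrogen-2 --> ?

Li-6

Conserve mass number: 4 + 2 = A, so A = 6.
Conserve atomic number: 2 + 1 = Z, so Z = 3.
Z = 3 is lithium, so the species is lithium-6.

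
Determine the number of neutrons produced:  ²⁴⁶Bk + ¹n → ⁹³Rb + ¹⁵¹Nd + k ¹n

Conserve mass number: 247 = 93 + 151 + k, so k = 247 − 244 = 3.
Check atomic number: 97 = 37 + 60 + 0 = 97. ✓

3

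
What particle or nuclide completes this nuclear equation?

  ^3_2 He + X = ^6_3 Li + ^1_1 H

alpha particle

Conserve mass number: 3 + A = 6 + 1, so A = 4.
Conserve atomic number: 2 + Z = 3 + 1, so Z = 2.
A = 4 and Z = 2 is ^4_2 He — an alpha particle.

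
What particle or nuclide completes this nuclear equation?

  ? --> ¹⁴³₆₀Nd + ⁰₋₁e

Pr-143

Conserve mass number: A = 143 + 0, so A = 143.
Conserve atomic number: Z = 60 − 1, so Z = 59.
Z = 59 is praseodymium, so the species is ¹⁴³₅₉Pr.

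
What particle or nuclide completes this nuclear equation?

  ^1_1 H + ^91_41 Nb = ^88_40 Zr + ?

Conserve mass number: 1 + 91 = 88 + A, so A = 4.
Conserve atomic number: 1 + 41 = 40 + Z, so Z = 2.
A = 4 and Z = 2 is ^4_2 He — an alpha particle.

alpha particle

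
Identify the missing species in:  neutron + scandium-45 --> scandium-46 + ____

Conserve mass number: 1 + 45 = 46 + A, so A = 0.
Conserve atomic number: 0 + 21 = 21 + Z, so Z = 0.
A = 0 and Z = 0 is γ — a gamma ray.

gamma ray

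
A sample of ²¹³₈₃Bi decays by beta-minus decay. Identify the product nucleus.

Po-213

Beta-minus decay: mass number changes by +0, atomic number by +1.
A: 213 = 213; Z: 83 + 1 = 84.
Z = 84 is polonium, so the daughter is ²¹³₈₄Po.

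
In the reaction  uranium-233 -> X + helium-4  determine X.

Th-229

Conserve mass number: 233 = A + 4, so A = 229.
Conserve atomic number: 92 = Z + 2, so Z = 90.
Z = 90 is thorium, so the species is thorium-229.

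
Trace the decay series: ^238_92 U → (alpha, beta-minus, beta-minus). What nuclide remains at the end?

Start: (A, Z) = (238, 92).
After α: (234, 90).
After β⁻: (234, 91).
After β⁻: (234, 92).
Z = 92 is uranium.

U-234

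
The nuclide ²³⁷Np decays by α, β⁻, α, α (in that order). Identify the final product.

Start: (A, Z) = (237, 93).
After α: (233, 91).
After β⁻: (233, 92).
After α: (229, 90).
After α: (225, 88).
Z = 88 is radium.

Ra-225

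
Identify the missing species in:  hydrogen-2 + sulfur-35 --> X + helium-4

Conserve mass number: 2 + 35 = A + 4, so A = 33.
Conserve atomic number: 1 + 16 = Z + 2, so Z = 15.
Z = 15 is phosphorus, so the species is phosphorus-33.

P-33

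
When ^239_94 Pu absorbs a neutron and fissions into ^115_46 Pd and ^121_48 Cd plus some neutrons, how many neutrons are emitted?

4

Conserve mass number: 240 = 115 + 121 + k, so k = 240 − 236 = 4.
Check atomic number: 94 = 46 + 48 + 0 = 94. ✓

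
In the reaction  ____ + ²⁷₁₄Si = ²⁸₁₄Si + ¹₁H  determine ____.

deuteron

Conserve mass number: A + 27 = 28 + 1, so A = 2.
Conserve atomic number: Z + 14 = 14 + 1, so Z = 1.
A = 2 and Z = 1 is ²₁H — a deuteron.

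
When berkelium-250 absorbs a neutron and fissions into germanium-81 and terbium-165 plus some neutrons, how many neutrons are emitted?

Conserve mass number: 251 = 81 + 165 + k, so k = 251 − 246 = 5.
Check atomic number: 97 = 32 + 65 + 0 = 97. ✓

5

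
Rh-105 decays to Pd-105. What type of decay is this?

beta-minus decay

ΔA = 105 − 105 = 0; ΔZ = 46 − 45 = +1.
A is unchanged and Z rises by 1 — a neutron has become a proton (β⁻ decay).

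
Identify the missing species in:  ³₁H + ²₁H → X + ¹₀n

He-4

Conserve mass number: 3 + 2 = A + 1, so A = 4.
Conserve atomic number: 1 + 1 = Z + 0, so Z = 2.
A = 4 and Z = 2 is ⁴₂He — an alpha particle.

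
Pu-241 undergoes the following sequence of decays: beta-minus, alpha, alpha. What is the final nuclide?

Pa-233

Start: (A, Z) = (241, 94).
After β⁻: (241, 95).
After α: (237, 93).
After α: (233, 91).
Z = 91 is protactinium.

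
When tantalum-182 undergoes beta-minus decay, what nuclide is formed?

Beta-minus decay: mass number changes by +0, atomic number by +1.
A: 182 = 182; Z: 73 + 1 = 74.
Z = 74 is tungsten, so the daughter is tungsten-182.

W-182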